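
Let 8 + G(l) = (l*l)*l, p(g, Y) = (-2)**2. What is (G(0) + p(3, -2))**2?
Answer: 16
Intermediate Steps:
p(g, Y) = 4
G(l) = -8 + l**3 (G(l) = -8 + (l*l)*l = -8 + l**2*l = -8 + l**3)
(G(0) + p(3, -2))**2 = ((-8 + 0**3) + 4)**2 = ((-8 + 0) + 4)**2 = (-8 + 4)**2 = (-4)**2 = 16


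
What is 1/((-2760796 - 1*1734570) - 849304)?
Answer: -1/5344670 ≈ -1.8710e-7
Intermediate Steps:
1/((-2760796 - 1*1734570) - 849304) = 1/((-2760796 - 1734570) - 849304) = 1/(-4495366 - 849304) = 1/(-5344670) = -1/5344670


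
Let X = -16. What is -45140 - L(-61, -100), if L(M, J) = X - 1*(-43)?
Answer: -45167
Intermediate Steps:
L(M, J) = 27 (L(M, J) = -16 - 1*(-43) = -16 + 43 = 27)
-45140 - L(-61, -100) = -45140 - 1*27 = -45140 - 27 = -45167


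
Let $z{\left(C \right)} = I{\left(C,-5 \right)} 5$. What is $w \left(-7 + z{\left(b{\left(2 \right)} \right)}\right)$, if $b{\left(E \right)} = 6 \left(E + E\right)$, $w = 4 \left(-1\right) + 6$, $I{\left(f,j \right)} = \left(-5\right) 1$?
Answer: $-64$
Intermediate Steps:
$I{\left(f,j \right)} = -5$
$w = 2$ ($w = -4 + 6 = 2$)
$b{\left(E \right)} = 12 E$ ($b{\left(E \right)} = 6 \cdot 2 E = 12 E$)
$z{\left(C \right)} = -25$ ($z{\left(C \right)} = \left(-5\right) 5 = -25$)
$w \left(-7 + z{\left(b{\left(2 \right)} \right)}\right) = 2 \left(-7 - 25\right) = 2 \left(-32\right) = -64$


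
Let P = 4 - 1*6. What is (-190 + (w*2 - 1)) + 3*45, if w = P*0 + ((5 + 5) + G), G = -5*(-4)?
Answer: 4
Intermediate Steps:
G = 20
P = -2 (P = 4 - 6 = -2)
w = 30 (w = -2*0 + ((5 + 5) + 20) = 0 + (10 + 20) = 0 + 30 = 30)
(-190 + (w*2 - 1)) + 3*45 = (-190 + (30*2 - 1)) + 3*45 = (-190 + (60 - 1)) + 135 = (-190 + 59) + 135 = -131 + 135 = 4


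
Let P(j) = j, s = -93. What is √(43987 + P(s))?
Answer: √43894 ≈ 209.51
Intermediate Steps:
√(43987 + P(s)) = √(43987 - 93) = √43894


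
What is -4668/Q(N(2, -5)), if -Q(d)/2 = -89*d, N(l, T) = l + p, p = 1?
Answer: -778/89 ≈ -8.7416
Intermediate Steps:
N(l, T) = 1 + l (N(l, T) = l + 1 = 1 + l)
Q(d) = 178*d (Q(d) = -(-178)*d = 178*d)
-4668/Q(N(2, -5)) = -4668*1/(178*(1 + 2)) = -4668/(178*3) = -4668/534 = -4668*1/534 = -778/89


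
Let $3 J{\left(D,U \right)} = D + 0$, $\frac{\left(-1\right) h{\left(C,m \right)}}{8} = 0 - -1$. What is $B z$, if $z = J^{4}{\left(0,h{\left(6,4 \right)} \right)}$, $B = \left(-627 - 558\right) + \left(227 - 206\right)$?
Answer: $0$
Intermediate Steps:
$h{\left(C,m \right)} = -8$ ($h{\left(C,m \right)} = - 8 \left(0 - -1\right) = - 8 \left(0 + 1\right) = \left(-8\right) 1 = -8$)
$J{\left(D,U \right)} = \frac{D}{3}$ ($J{\left(D,U \right)} = \frac{D + 0}{3} = \frac{D}{3}$)
$B = -1164$ ($B = -1185 + \left(227 - 206\right) = -1185 + 21 = -1164$)
$z = 0$ ($z = \left(\frac{1}{3} \cdot 0\right)^{4} = 0^{4} = 0$)
$B z = \left(-1164\right) 0 = 0$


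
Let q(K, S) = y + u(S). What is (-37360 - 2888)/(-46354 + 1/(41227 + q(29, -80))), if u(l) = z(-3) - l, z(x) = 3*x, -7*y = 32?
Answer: 3877948464/4466269703 ≈ 0.86827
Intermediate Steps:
y = -32/7 (y = -⅐*32 = -32/7 ≈ -4.5714)
u(l) = -9 - l (u(l) = 3*(-3) - l = -9 - l)
q(K, S) = -95/7 - S (q(K, S) = -32/7 + (-9 - S) = -95/7 - S)
(-37360 - 2888)/(-46354 + 1/(41227 + q(29, -80))) = (-37360 - 2888)/(-46354 + 1/(41227 + (-95/7 - 1*(-80)))) = -40248/(-46354 + 1/(41227 + (-95/7 + 80))) = -40248/(-46354 + 1/(41227 + 465/7)) = -40248/(-46354 + 1/(289054/7)) = -40248/(-46354 + 7/289054) = -40248/(-13398809109/289054) = -40248*(-289054/13398809109) = 3877948464/4466269703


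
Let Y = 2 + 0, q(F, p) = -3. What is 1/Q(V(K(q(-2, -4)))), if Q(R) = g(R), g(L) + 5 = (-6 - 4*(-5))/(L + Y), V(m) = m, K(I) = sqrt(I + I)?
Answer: -11/83 + 7*I*sqrt(6)/83 ≈ -0.13253 + 0.20658*I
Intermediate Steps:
K(I) = sqrt(2)*sqrt(I) (K(I) = sqrt(2*I) = sqrt(2)*sqrt(I))
Y = 2
g(L) = -5 + 14/(2 + L) (g(L) = -5 + (-6 - 4*(-5))/(L + 2) = -5 + (-6 + 20)/(2 + L) = -5 + 14/(2 + L))
Q(R) = (4 - 5*R)/(2 + R)
1/Q(V(K(q(-2, -4)))) = 1/((4 - 5*sqrt(2)*sqrt(-3))/(2 + sqrt(2)*sqrt(-3))) = 1/((4 - 5*sqrt(2)*I*sqrt(3))/(2 + sqrt(2)*(I*sqrt(3)))) = 1/((4 - 5*I*sqrt(6))/(2 + I*sqrt(6))) = (2 + I*sqrt(6))/(4 - 5*I*sqrt(6))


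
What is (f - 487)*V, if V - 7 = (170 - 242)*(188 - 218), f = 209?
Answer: -602426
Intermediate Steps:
V = 2167 (V = 7 + (170 - 242)*(188 - 218) = 7 - 72*(-30) = 7 + 2160 = 2167)
(f - 487)*V = (209 - 487)*2167 = -278*2167 = -602426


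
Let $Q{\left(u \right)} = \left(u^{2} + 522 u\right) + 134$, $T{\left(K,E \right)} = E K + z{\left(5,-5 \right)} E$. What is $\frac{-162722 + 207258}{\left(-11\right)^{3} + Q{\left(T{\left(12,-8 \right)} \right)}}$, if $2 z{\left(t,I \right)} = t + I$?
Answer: $- \frac{44536}{42093} \approx -1.058$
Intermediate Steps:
$z{\left(t,I \right)} = \frac{I}{2} + \frac{t}{2}$ ($z{\left(t,I \right)} = \frac{t + I}{2} = \frac{I + t}{2} = \frac{I}{2} + \frac{t}{2}$)
$T{\left(K,E \right)} = E K$ ($T{\left(K,E \right)} = E K + \left(\frac{1}{2} \left(-5\right) + \frac{1}{2} \cdot 5\right) E = E K + \left(- \frac{5}{2} + \frac{5}{2}\right) E = E K + 0 E = E K + 0 = E K$)
$Q{\left(u \right)} = 134 + u^{2} + 522 u$
$\frac{-162722 + 207258}{\left(-11\right)^{3} + Q{\left(T{\left(12,-8 \right)} \right)}} = \frac{-162722 + 207258}{\left(-11\right)^{3} + \left(134 + \left(\left(-8\right) 12\right)^{2} + 522 \left(\left(-8\right) 12\right)\right)} = \frac{44536}{-1331 + \left(134 + \left(-96\right)^{2} + 522 \left(-96\right)\right)} = \frac{44536}{-1331 + \left(134 + 9216 - 50112\right)} = \frac{44536}{-1331 - 40762} = \frac{44536}{-42093} = 44536 \left(- \frac{1}{42093}\right) = - \frac{44536}{42093}$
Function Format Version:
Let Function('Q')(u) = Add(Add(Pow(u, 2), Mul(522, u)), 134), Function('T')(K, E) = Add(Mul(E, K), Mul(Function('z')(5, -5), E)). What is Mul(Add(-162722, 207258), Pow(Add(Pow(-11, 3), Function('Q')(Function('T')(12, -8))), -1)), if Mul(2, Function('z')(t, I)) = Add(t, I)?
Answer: Rational(-44536, 42093) ≈ -1.0580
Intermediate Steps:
Function('z')(t, I) = Add(Mul(Rational(1, 2), I), Mul(Rational(1, 2), t)) (Function('z')(t, I) = Mul(Rational(1, 2), Add(t, I)) = Mul(Rational(1, 2), Add(I, t)) = Add(Mul(Rational(1, 2), I), Mul(Rational(1, 2), t)))
Function('T')(K, E) = Mul(E, K) (Function('T')(K, E) = Add(Mul(E, K), Mul(Add(Mul(Rational(1, 2), -5), Mul(Rational(1, 2), 5)), E)) = Add(Mul(E, K), Mul(Add(Rational(-5, 2), Rational(5, 2)), E)) = Add(Mul(E, K), Mul(0, E)) = Add(Mul(E, K), 0) = Mul(E, K))
Function('Q')(u) = Add(134, Pow(u, 2), Mul(522, u))
Mul(Add(-162722, 207258), Pow(Add(Pow(-11, 3), Function('Q')(Function('T')(12, -8))), -1)) = Mul(Add(-162722, 207258), Pow(Add(Pow(-11, 3), Add(134, Pow(Mul(-8, 12), 2), Mul(522, Mul(-8, 12)))), -1)) = Mul(44536, Pow(Add(-1331, Add(134, Pow(-96, 2), Mul(522, -96))), -1)) = Mul(44536, Pow(Add(-1331, Add(134, 9216, -50112)), -1)) = Mul(44536, Pow(Add(-1331, -40762), -1)) = Mul(44536, Pow(-42093, -1)) = Mul(44536, Rational(-1, 42093)) = Rational(-44536, 42093)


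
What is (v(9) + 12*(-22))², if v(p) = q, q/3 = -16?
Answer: 97344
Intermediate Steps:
q = -48 (q = 3*(-16) = -48)
v(p) = -48
(v(9) + 12*(-22))² = (-48 + 12*(-22))² = (-48 - 264)² = (-312)² = 97344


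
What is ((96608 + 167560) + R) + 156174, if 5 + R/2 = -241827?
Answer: -63322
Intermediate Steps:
R = -483664 (R = -10 + 2*(-241827) = -10 - 483654 = -483664)
((96608 + 167560) + R) + 156174 = ((96608 + 167560) - 483664) + 156174 = (264168 - 483664) + 156174 = -219496 + 156174 = -63322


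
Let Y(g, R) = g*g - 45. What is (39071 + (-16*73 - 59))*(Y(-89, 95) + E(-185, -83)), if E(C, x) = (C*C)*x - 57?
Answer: -107206602464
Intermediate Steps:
Y(g, R) = -45 + g² (Y(g, R) = g² - 45 = -45 + g²)
E(C, x) = -57 + x*C² (E(C, x) = C²*x - 57 = x*C² - 57 = -57 + x*C²)
(39071 + (-16*73 - 59))*(Y(-89, 95) + E(-185, -83)) = (39071 + (-16*73 - 59))*((-45 + (-89)²) + (-57 - 83*(-185)²)) = (39071 + (-1168 - 59))*((-45 + 7921) + (-57 - 83*34225)) = (39071 - 1227)*(7876 + (-57 - 2840675)) = 37844*(7876 - 2840732) = 37844*(-2832856) = -107206602464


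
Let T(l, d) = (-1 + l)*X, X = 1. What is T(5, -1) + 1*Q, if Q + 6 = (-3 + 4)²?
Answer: -1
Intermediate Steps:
T(l, d) = -1 + l (T(l, d) = (-1 + l)*1 = -1 + l)
Q = -5 (Q = -6 + (-3 + 4)² = -6 + 1² = -6 + 1 = -5)
T(5, -1) + 1*Q = (-1 + 5) + 1*(-5) = 4 - 5 = -1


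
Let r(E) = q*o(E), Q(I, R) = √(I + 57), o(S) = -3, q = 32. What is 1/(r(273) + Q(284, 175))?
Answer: -96/8875 - √341/8875 ≈ -0.012898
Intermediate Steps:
Q(I, R) = √(57 + I)
r(E) = -96 (r(E) = 32*(-3) = -96)
1/(r(273) + Q(284, 175)) = 1/(-96 + √(57 + 284)) = 1/(-96 + √341)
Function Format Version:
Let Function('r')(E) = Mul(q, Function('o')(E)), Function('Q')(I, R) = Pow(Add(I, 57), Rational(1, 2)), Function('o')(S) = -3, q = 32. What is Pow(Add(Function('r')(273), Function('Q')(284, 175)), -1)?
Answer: Add(Rational(-96, 8875), Mul(Rational(-1, 8875), Pow(341, Rational(1, 2)))) ≈ -0.012898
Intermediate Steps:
Function('Q')(I, R) = Pow(Add(57, I), Rational(1, 2))
Function('r')(E) = -96 (Function('r')(E) = Mul(32, -3) = -96)
Pow(Add(Function('r')(273), Function('Q')(284, 175)), -1) = Pow(Add(-96, Pow(Add(57, 284), Rational(1, 2))), -1) = Pow(Add(-96, Pow(341, Rational(1, 2))), -1)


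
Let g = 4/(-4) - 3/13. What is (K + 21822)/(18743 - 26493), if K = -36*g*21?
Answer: -147891/50375 ≈ -2.9358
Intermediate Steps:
g = -16/13 (g = 4*(-¼) - 3*1/13 = -1 - 3/13 = -16/13 ≈ -1.2308)
K = 12096/13 (K = -36*(-16/13)*21 = (576/13)*21 = 12096/13 ≈ 930.46)
(K + 21822)/(18743 - 26493) = (12096/13 + 21822)/(18743 - 26493) = (295782/13)/(-7750) = (295782/13)*(-1/7750) = -147891/50375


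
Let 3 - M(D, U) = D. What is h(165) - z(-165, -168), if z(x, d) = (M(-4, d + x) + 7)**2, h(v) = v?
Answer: -31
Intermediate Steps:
M(D, U) = 3 - D
z(x, d) = 196 (z(x, d) = ((3 - 1*(-4)) + 7)**2 = ((3 + 4) + 7)**2 = (7 + 7)**2 = 14**2 = 196)
h(165) - z(-165, -168) = 165 - 1*196 = 165 - 196 = -31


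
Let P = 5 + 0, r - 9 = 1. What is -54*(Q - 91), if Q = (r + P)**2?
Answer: -7236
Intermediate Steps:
r = 10 (r = 9 + 1 = 10)
P = 5
Q = 225 (Q = (10 + 5)**2 = 15**2 = 225)
-54*(Q - 91) = -54*(225 - 91) = -54*134 = -7236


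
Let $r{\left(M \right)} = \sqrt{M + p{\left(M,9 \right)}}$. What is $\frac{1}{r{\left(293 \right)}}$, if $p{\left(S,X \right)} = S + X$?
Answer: $\frac{\sqrt{595}}{595} \approx 0.040996$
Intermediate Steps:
$r{\left(M \right)} = \sqrt{9 + 2 M}$ ($r{\left(M \right)} = \sqrt{M + \left(M + 9\right)} = \sqrt{M + \left(9 + M\right)} = \sqrt{9 + 2 M}$)
$\frac{1}{r{\left(293 \right)}} = \frac{1}{\sqrt{9 + 2 \cdot 293}} = \frac{1}{\sqrt{9 + 586}} = \frac{1}{\sqrt{595}} = \frac{\sqrt{595}}{595}$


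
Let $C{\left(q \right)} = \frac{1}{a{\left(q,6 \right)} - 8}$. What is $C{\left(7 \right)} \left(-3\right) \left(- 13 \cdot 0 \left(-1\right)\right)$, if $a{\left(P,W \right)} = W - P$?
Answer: $0$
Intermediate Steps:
$C{\left(q \right)} = \frac{1}{-2 - q}$ ($C{\left(q \right)} = \frac{1}{\left(6 - q\right) - 8} = \frac{1}{-2 - q}$)
$C{\left(7 \right)} \left(-3\right) \left(- 13 \cdot 0 \left(-1\right)\right) = - \frac{1}{2 + 7} \left(-3\right) \left(- 13 \cdot 0 \left(-1\right)\right) = - \frac{1}{9} \left(-3\right) \left(\left(-13\right) 0\right) = \left(-1\right) \frac{1}{9} \left(-3\right) 0 = \left(- \frac{1}{9}\right) \left(-3\right) 0 = \frac{1}{3} \cdot 0 = 0$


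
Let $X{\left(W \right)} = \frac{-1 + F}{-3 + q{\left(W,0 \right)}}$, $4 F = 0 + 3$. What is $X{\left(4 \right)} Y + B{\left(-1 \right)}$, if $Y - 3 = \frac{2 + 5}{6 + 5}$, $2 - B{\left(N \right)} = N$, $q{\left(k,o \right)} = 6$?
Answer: $\frac{89}{33} \approx 2.697$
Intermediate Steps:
$F = \frac{3}{4}$ ($F = \frac{0 + 3}{4} = \frac{1}{4} \cdot 3 = \frac{3}{4} \approx 0.75$)
$B{\left(N \right)} = 2 - N$
$Y = \frac{40}{11}$ ($Y = 3 + \frac{2 + 5}{6 + 5} = 3 + \frac{7}{11} = \frac{40}{11} \approx 3.6364$)
$X{\left(W \right)} = - \frac{1}{12}$ ($X{\left(W \right)} = \frac{-1 + \frac{3}{4}}{-3 + 6} = - \frac{1}{4 \cdot 3} = \left(- \frac{1}{4}\right) \frac{1}{3} = - \frac{1}{12}$)
$X{\left(4 \right)} Y + B{\left(-1 \right)} = \left(- \frac{1}{12}\right) \frac{40}{11} + \left(2 - -1\right) = - \frac{10}{33} + \left(2 + 1\right) = - \frac{10}{33} + 3 = \frac{89}{33}$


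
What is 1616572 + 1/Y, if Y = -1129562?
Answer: 1826018301463/1129562 ≈ 1.6166e+6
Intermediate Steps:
1616572 + 1/Y = 1616572 + 1/(-1129562) = 1616572 - 1/1129562 = 1826018301463/1129562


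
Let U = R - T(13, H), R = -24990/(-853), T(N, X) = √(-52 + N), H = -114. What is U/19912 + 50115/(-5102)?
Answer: -212768142165/21664285868 - I*√39/19912 ≈ -9.8212 - 0.00031363*I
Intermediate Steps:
R = 24990/853 (R = -24990*(-1/853) = 24990/853 ≈ 29.297)
U = 24990/853 - I*√39 (U = 24990/853 - √(-52 + 13) = 24990/853 - √(-39) = 24990/853 - I*√39 ≈ 29.297 - 6.245*I)
U/19912 + 50115/(-5102) = (24990/853 - I*√39)/19912 + 50115/(-5102) = (24990/853 - I*√39)*(1/19912) + 50115*(-1/5102) = (12495/8492468 - I*√39/19912) - 50115/5102 = -212768142165/21664285868 - I*√39/19912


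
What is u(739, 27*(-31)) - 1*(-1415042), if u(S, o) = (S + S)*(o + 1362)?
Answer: 2190992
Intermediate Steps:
u(S, o) = 2*S*(1362 + o) (u(S, o) = (2*S)*(1362 + o) = 2*S*(1362 + o))
u(739, 27*(-31)) - 1*(-1415042) = 2*739*(1362 + 27*(-31)) - 1*(-1415042) = 2*739*(1362 - 837) + 1415042 = 2*739*525 + 1415042 = 775950 + 1415042 = 2190992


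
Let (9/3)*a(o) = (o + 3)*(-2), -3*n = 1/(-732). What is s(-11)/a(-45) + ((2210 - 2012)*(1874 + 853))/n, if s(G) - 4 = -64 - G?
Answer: 4742885657/4 ≈ 1.1857e+9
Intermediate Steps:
s(G) = -60 - G (s(G) = 4 + (-64 - G) = -60 - G)
n = 1/2196 (n = -1/3/(-732) = -1/3*(-1/732) = 1/2196 ≈ 0.00045537)
a(o) = -2 - 2*o/3 (a(o) = ((o + 3)*(-2))/3 = ((3 + o)*(-2))/3 = (-6 - 2*o)/3 = -2 - 2*o/3)
s(-11)/a(-45) + ((2210 - 2012)*(1874 + 853))/n = (-60 - 1*(-11))/(-2 - 2/3*(-45)) + ((2210 - 2012)*(1874 + 853))/(1/2196) = (-60 + 11)/(-2 + 30) + (198*2727)*2196 = -49/28 + 539946*2196 = -49*1/28 + 1185721416 = -7/4 + 1185721416 = 4742885657/4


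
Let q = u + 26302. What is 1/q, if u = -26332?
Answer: -1/30 ≈ -0.033333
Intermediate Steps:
q = -30 (q = -26332 + 26302 = -30)
1/q = 1/(-30) = -1/30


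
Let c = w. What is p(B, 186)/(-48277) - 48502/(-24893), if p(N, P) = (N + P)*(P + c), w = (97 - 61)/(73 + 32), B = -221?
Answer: 2503883200/1201759361 ≈ 2.0835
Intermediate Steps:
w = 12/35 (w = 36/105 = 36*(1/105) = 12/35 ≈ 0.34286)
c = 12/35 ≈ 0.34286
p(N, P) = (12/35 + P)*(N + P) (p(N, P) = (N + P)*(P + 12/35) = (N + P)*(12/35 + P) = (12/35 + P)*(N + P))
p(B, 186)/(-48277) - 48502/(-24893) = (186² + (12/35)*(-221) + (12/35)*186 - 221*186)/(-48277) - 48502/(-24893) = (34596 - 2652/35 + 2232/35 - 41106)*(-1/48277) - 48502*(-1/24893) = -6522*(-1/48277) + 48502/24893 = 6522/48277 + 48502/24893 = 2503883200/1201759361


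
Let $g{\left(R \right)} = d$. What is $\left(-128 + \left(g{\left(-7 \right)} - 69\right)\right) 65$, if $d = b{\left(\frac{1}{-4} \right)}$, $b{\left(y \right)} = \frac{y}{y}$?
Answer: $-12740$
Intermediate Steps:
$b{\left(y \right)} = 1$
$d = 1$
$g{\left(R \right)} = 1$
$\left(-128 + \left(g{\left(-7 \right)} - 69\right)\right) 65 = \left(-128 + \left(1 - 69\right)\right) 65 = \left(-128 - 68\right) 65 = \left(-196\right) 65 = -12740$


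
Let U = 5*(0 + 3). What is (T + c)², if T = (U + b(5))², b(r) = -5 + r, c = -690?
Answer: 216225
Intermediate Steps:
U = 15 (U = 5*3 = 15)
T = 225 (T = (15 + (-5 + 5))² = (15 + 0)² = 15² = 225)
(T + c)² = (225 - 690)² = (-465)² = 216225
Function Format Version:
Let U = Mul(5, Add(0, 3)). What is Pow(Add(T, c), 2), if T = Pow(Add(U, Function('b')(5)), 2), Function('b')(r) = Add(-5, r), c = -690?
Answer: 216225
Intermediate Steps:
U = 15 (U = Mul(5, 3) = 15)
T = 225 (T = Pow(Add(15, Add(-5, 5)), 2) = Pow(Add(15, 0), 2) = Pow(15, 2) = 225)
Pow(Add(T, c), 2) = Pow(Add(225, -690), 2) = Pow(-465, 2) = 216225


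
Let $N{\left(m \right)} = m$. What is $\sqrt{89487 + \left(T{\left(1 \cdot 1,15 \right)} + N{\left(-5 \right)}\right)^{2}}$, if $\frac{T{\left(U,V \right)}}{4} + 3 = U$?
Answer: $2 \sqrt{22414} \approx 299.43$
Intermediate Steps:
$T{\left(U,V \right)} = -12 + 4 U$
$\sqrt{89487 + \left(T{\left(1 \cdot 1,15 \right)} + N{\left(-5 \right)}\right)^{2}} = \sqrt{89487 + \left(\left(-12 + 4 \cdot 1 \cdot 1\right) - 5\right)^{2}} = \sqrt{89487 + \left(\left(-12 + 4 \cdot 1\right) - 5\right)^{2}} = \sqrt{89487 + \left(\left(-12 + 4\right) - 5\right)^{2}} = \sqrt{89487 + \left(-8 - 5\right)^{2}} = \sqrt{89487 + \left(-13\right)^{2}} = \sqrt{89487 + 169} = \sqrt{89656} = 2 \sqrt{22414}$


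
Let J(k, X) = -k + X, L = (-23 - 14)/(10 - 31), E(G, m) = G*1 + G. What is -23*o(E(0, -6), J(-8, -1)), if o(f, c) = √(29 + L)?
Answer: -23*√13566/21 ≈ -127.57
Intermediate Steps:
E(G, m) = 2*G (E(G, m) = G + G = 2*G)
L = 37/21 (L = -37/(-21) = -37*(-1/21) = 37/21 ≈ 1.7619)
J(k, X) = X - k
o(f, c) = √13566/21 (o(f, c) = √(29 + 37/21) = √(646/21) = √13566/21)
-23*o(E(0, -6), J(-8, -1)) = -23*√13566/21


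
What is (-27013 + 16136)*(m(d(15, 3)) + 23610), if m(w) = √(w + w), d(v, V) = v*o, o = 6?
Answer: -256805970 - 65262*√5 ≈ -2.5695e+8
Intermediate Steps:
d(v, V) = 6*v (d(v, V) = v*6 = 6*v)
m(w) = √2*√w (m(w) = √(2*w) = √2*√w)
(-27013 + 16136)*(m(d(15, 3)) + 23610) = (-27013 + 16136)*(√2*√(6*15) + 23610) = -10877*(√2*√90 + 23610) = -10877*(√2*(3*√10) + 23610) = -10877*(6*√5 + 23610) = -10877*(23610 + 6*√5) = -256805970 - 65262*√5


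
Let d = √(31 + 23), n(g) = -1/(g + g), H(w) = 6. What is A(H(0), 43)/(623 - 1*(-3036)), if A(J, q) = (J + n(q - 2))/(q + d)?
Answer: 21113/538568210 - 1473*√6/538568210 ≈ 3.2503e-5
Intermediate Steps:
n(g) = -1/(2*g)
d = 3*√6 (d = √54 = 3*√6 ≈ 7.3485)
A(J, q) = (J - 1/(2*(-2 + q)))/(q + 3*√6) (A(J, q) = (J - 1/(2*(q - 2)))/(q + 3*√6) = (J - 1/(2*(-2 + q)))/(q + 3*√6))
A(H(0), 43)/(623 - 1*(-3036)) = ((-½ + 6*(-2 + 43))/((-2 + 43)*(43 + 3*√6)))/(623 - 1*(-3036)) = ((-½ + 6*41)/(41*(43 + 3*√6)))/(623 + 3036) = ((-½ + 246)/(41*(43 + 3*√6)))/3659 = ((1/41)*(491/2)/(43 + 3*√6))*(1/3659) = (491/(82*(43 + 3*√6)))*(1/3659) = 491/(300038*(43 + 3*√6))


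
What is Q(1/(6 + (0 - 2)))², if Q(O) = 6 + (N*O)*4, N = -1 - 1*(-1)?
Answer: 36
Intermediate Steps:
N = 0 (N = -1 + 1 = 0)
Q(O) = 6 (Q(O) = 6 + (0*O)*4 = 6 + 0*4 = 6 + 0 = 6)
Q(1/(6 + (0 - 2)))² = 6² = 36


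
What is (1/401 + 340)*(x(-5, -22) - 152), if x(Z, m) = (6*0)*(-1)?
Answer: -20723832/401 ≈ -51680.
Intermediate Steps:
x(Z, m) = 0 (x(Z, m) = 0*(-1) = 0)
(1/401 + 340)*(x(-5, -22) - 152) = (1/401 + 340)*(0 - 152) = (1/401 + 340)*(-152) = (136341/401)*(-152) = -20723832/401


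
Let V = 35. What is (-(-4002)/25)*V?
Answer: 28014/5 ≈ 5602.8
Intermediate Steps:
(-(-4002)/25)*V = -(-4002)/25*35 = -69*(-58/25)*35 = (4002/25)*35 = 28014/5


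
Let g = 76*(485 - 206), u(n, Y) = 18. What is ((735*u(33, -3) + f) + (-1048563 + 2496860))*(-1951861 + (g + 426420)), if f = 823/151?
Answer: -331972169461800/151 ≈ -2.1985e+12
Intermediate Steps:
g = 21204 (g = 76*279 = 21204)
f = 823/151 (f = 823*(1/151) = 823/151 ≈ 5.4503)
((735*u(33, -3) + f) + (-1048563 + 2496860))*(-1951861 + (g + 426420)) = ((735*18 + 823/151) + (-1048563 + 2496860))*(-1951861 + (21204 + 426420)) = ((13230 + 823/151) + 1448297)*(-1951861 + 447624) = (1998553/151 + 1448297)*(-1504237) = (220691400/151)*(-1504237) = -331972169461800/151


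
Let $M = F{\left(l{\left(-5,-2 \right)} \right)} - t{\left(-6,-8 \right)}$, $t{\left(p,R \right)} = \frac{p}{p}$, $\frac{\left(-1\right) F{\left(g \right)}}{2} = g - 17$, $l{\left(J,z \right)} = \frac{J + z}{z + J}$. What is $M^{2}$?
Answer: $961$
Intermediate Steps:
$l{\left(J,z \right)} = 1$ ($l{\left(J,z \right)} = \frac{J + z}{J + z} = 1$)
$F{\left(g \right)} = 34 - 2 g$ ($F{\left(g \right)} = - 2 \left(g - 17\right) = - 2 \left(-17 + g\right) = 34 - 2 g$)
$t{\left(p,R \right)} = 1$
$M = 31$ ($M = \left(34 - 2\right) - 1 = 32 - 1 = 31$)
$M^{2} = 31^{2} = 961$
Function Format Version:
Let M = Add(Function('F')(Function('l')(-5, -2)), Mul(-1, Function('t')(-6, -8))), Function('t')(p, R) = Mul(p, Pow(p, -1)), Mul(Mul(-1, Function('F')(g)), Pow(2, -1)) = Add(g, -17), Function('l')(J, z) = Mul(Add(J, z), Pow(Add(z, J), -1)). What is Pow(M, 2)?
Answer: 961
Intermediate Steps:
Function('l')(J, z) = 1 (Function('l')(J, z) = Mul(Add(J, z), Pow(Add(J, z), -1)) = 1)
Function('F')(g) = Add(34, Mul(-2, g)) (Function('F')(g) = Mul(-2, Add(g, -17)) = Mul(-2, Add(-17, g)) = Add(34, Mul(-2, g)))
Function('t')(p, R) = 1
M = 31 (M = Add(Add(34, Mul(-2, 1)), Mul(-1, 1)) = Add(Add(34, -2), -1) = Add(32, -1) = 31)
Pow(M, 2) = Pow(31, 2) = 961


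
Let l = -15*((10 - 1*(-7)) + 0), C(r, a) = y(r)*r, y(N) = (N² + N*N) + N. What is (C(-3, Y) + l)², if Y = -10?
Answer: 90000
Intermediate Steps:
y(N) = N + 2*N² (y(N) = (N² + N²) + N = 2*N² + N = N + 2*N²)
C(r, a) = r²*(1 + 2*r) (C(r, a) = (r*(1 + 2*r))*r = r²*(1 + 2*r))
l = -255 (l = -15*((10 + 7) + 0) = -15*(17 + 0) = -15*17 = -255)
(C(-3, Y) + l)² = ((-3)²*(1 + 2*(-3)) - 255)² = (9*(1 - 6) - 255)² = (9*(-5) - 255)² = (-45 - 255)² = (-300)² = 90000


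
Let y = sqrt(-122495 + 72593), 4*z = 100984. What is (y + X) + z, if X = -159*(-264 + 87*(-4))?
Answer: 122554 + I*sqrt(49902) ≈ 1.2255e+5 + 223.39*I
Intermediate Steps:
z = 25246 (z = (1/4)*100984 = 25246)
y = I*sqrt(49902) (y = sqrt(-49902) = I*sqrt(49902) ≈ 223.39*I)
X = 97308 (X = -159*(-264 - 348) = -159*(-612) = 97308)
(y + X) + z = (I*sqrt(49902) + 97308) + 25246 = (97308 + I*sqrt(49902)) + 25246 = 122554 + I*sqrt(49902)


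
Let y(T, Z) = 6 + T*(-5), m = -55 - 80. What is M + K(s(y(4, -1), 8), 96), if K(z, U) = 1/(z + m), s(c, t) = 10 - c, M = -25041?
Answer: -2779552/111 ≈ -25041.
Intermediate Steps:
m = -135
y(T, Z) = 6 - 5*T
K(z, U) = 1/(-135 + z) (K(z, U) = 1/(z - 135) = 1/(-135 + z))
M + K(s(y(4, -1), 8), 96) = -25041 + 1/(-135 + (10 - (6 - 5*4))) = -25041 + 1/(-135 + (10 - (6 - 20))) = -25041 + 1/(-135 + (10 - 1*(-14))) = -25041 + 1/(-135 + (10 + 14)) = -25041 + 1/(-135 + 24) = -25041 + 1/(-111) = -25041 - 1/111 = -2779552/111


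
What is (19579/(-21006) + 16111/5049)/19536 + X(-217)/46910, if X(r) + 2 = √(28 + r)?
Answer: 43792805761/599977269033120 + 3*I*√21/46910 ≈ 7.2991e-5 + 0.00029307*I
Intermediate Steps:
X(r) = -2 + √(28 + r)
(19579/(-21006) + 16111/5049)/19536 + X(-217)/46910 = (19579/(-21006) + 16111/5049)/19536 + (-2 + √(28 - 217))/46910 = (19579*(-1/21006) + 16111*(1/5049))*(1/19536) + (-2 + √(-189))*(1/46910) = (-19579/21006 + 16111/5049)*(1/19536) + (-2 + 3*I*√21)*(1/46910) = (2957695/1309374)*(1/19536) + (-1/23455 + 3*I*√21/46910) = 2957695/25579930464 + (-1/23455 + 3*I*√21/46910) = 43792805761/599977269033120 + 3*I*√21/46910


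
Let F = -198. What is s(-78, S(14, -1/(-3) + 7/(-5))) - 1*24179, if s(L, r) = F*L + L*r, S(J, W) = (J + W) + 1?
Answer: -49109/5 ≈ -9821.8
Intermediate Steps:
S(J, W) = 1 + J + W
s(L, r) = -198*L + L*r
s(-78, S(14, -1/(-3) + 7/(-5))) - 1*24179 = -78*(-198 + (1 + 14 + (-1/(-3) + 7/(-5)))) - 1*24179 = -78*(-198 + (1 + 14 + (-1*(-⅓) + 7*(-⅕)))) - 24179 = -78*(-198 + (1 + 14 + (⅓ - 7/5))) - 24179 = -78*(-198 + (1 + 14 - 16/15)) - 24179 = -78*(-198 + 209/15) - 24179 = -78*(-2761/15) - 24179 = 71786/5 - 24179 = -49109/5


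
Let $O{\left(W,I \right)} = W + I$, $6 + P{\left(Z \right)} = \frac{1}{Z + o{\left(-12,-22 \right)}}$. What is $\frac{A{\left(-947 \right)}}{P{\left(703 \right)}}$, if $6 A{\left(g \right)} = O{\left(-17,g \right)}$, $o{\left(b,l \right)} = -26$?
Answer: $\frac{326314}{12183} \approx 26.784$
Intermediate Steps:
$P{\left(Z \right)} = -6 + \frac{1}{-26 + Z}$ ($P{\left(Z \right)} = -6 + \frac{1}{Z - 26} = -6 + \frac{1}{-26 + Z}$)
$O{\left(W,I \right)} = I + W$
$A{\left(g \right)} = - \frac{17}{6} + \frac{g}{6}$ ($A{\left(g \right)} = \frac{g - 17}{6} = \frac{-17 + g}{6} = - \frac{17}{6} + \frac{g}{6}$)
$\frac{A{\left(-947 \right)}}{P{\left(703 \right)}} = \frac{- \frac{17}{6} + \frac{1}{6} \left(-947\right)}{\frac{1}{-26 + 703} \left(157 - 4218\right)} = \frac{- \frac{17}{6} - \frac{947}{6}}{\frac{1}{677} \left(157 - 4218\right)} = - \frac{482}{3 \cdot \frac{1}{677} \left(-4061\right)} = - \frac{482}{3 \left(- \frac{4061}{677}\right)} = \left(- \frac{482}{3}\right) \left(- \frac{677}{4061}\right) = \frac{326314}{12183}$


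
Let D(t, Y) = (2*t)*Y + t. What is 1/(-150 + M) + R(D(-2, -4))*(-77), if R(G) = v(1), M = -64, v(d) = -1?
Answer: 16477/214 ≈ 76.995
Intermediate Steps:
D(t, Y) = t + 2*Y*t (D(t, Y) = 2*Y*t + t = t + 2*Y*t)
R(G) = -1
1/(-150 + M) + R(D(-2, -4))*(-77) = 1/(-150 - 64) - 1*(-77) = 1/(-214) + 77 = -1/214 + 77 = 16477/214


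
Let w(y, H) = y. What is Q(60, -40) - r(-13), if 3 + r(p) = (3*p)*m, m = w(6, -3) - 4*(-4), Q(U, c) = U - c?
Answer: 961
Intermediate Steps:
m = 22 (m = 6 - 4*(-4) = 6 + 16 = 22)
r(p) = -3 + 66*p (r(p) = -3 + (3*p)*22 = -3 + 66*p)
Q(60, -40) - r(-13) = (60 - 1*(-40)) - (-3 + 66*(-13)) = (60 + 40) - (-3 - 858) = 100 - 1*(-861) = 100 + 861 = 961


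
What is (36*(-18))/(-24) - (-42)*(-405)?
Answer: -16983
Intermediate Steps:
(36*(-18))/(-24) - (-42)*(-405) = -648*(-1/24) - 1*17010 = 27 - 17010 = -16983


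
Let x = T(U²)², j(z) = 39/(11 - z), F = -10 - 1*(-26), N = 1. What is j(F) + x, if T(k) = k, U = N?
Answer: -34/5 ≈ -6.8000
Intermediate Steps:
U = 1
F = 16 (F = -10 + 26 = 16)
x = 1 (x = (1²)² = 1² = 1)
j(F) + x = -39/(-11 + 16) + 1 = -39/5 + 1 = -34/5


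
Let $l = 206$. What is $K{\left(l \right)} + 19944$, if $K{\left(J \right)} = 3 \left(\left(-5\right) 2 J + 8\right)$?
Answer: $13788$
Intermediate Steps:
$K{\left(J \right)} = 24 - 30 J$ ($K{\left(J \right)} = 3 \left(- 10 J + 8\right) = 3 \left(8 - 10 J\right) = 24 - 30 J$)
$K{\left(l \right)} + 19944 = \left(24 - 6180\right) + 19944 = -6156 + 19944 = 13788$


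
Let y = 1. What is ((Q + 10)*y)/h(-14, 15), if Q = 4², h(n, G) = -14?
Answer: -13/7 ≈ -1.8571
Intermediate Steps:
Q = 16
((Q + 10)*y)/h(-14, 15) = ((16 + 10)*1)/(-14) = -13/7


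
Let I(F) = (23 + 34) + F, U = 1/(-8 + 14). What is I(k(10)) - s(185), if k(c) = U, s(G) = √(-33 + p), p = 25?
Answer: 343/6 - 2*I*√2 ≈ 57.167 - 2.8284*I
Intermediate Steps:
s(G) = 2*I*√2 (s(G) = √(-33 + 25) = √(-8) = 2*I*√2)
U = ⅙ (U = 1/6 = ⅙ ≈ 0.16667)
k(c) = ⅙
I(F) = 57 + F
I(k(10)) - s(185) = (57 + ⅙) - 2*I*√2 = 343/6 - 2*I*√2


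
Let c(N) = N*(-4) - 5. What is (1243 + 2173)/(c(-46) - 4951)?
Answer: -854/1193 ≈ -0.71584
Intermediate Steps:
c(N) = -5 - 4*N (c(N) = -4*N - 5 = -5 - 4*N)
(1243 + 2173)/(c(-46) - 4951) = (1243 + 2173)/((-5 - 4*(-46)) - 4951) = 3416/((-5 + 184) - 4951) = 3416/(179 - 4951) = 3416/(-4772) = 3416*(-1/4772) = -854/1193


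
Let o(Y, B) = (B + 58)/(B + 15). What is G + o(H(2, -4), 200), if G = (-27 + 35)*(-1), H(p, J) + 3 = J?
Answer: -34/5 ≈ -6.8000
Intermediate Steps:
H(p, J) = -3 + J
o(Y, B) = (58 + B)/(15 + B)
G = -8 (G = 8*(-1) = -8)
G + o(H(2, -4), 200) = -8 + (58 + 200)/(15 + 200) = -8 + 258/215 = -8 + (1/215)*258 = -8 + 6/5 = -34/5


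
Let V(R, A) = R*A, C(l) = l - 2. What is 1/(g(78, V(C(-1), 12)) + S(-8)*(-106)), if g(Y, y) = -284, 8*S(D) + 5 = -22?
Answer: 4/295 ≈ 0.013559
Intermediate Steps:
C(l) = -2 + l
V(R, A) = A*R
S(D) = -27/8 (S(D) = -5/8 + (⅛)*(-22) = -5/8 - 11/4 = -27/8)
1/(g(78, V(C(-1), 12)) + S(-8)*(-106)) = 1/(-284 - 27/8*(-106)) = 1/(-284 + 1431/4) = 1/(295/4) = 4/295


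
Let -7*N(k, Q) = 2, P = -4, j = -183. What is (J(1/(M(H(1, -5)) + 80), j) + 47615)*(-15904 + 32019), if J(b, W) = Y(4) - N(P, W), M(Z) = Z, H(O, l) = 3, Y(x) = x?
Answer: 5371693525/7 ≈ 7.6738e+8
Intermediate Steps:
N(k, Q) = -2/7 (N(k, Q) = -⅐*2 = -2/7)
J(b, W) = 30/7 (J(b, W) = 4 - 1*(-2/7) = 4 + 2/7 = 30/7)
(J(1/(M(H(1, -5)) + 80), j) + 47615)*(-15904 + 32019) = (30/7 + 47615)*(-15904 + 32019) = (333335/7)*16115 = 5371693525/7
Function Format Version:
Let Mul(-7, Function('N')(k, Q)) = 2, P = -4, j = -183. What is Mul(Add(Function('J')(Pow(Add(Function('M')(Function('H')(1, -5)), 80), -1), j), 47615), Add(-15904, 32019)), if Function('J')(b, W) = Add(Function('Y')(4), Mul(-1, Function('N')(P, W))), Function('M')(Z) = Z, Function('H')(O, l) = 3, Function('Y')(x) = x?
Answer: Rational(5371693525, 7) ≈ 7.6738e+8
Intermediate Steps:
Function('N')(k, Q) = Rational(-2, 7) (Function('N')(k, Q) = Mul(Rational(-1, 7), 2) = Rational(-2, 7))
Function('J')(b, W) = Rational(30, 7) (Function('J')(b, W) = Add(4, Mul(-1, Rational(-2, 7))) = Add(4, Rational(2, 7)) = Rational(30, 7))
Mul(Add(Function('J')(Pow(Add(Function('M')(Function('H')(1, -5)), 80), -1), j), 47615), Add(-15904, 32019)) = Mul(Add(Rational(30, 7), 47615), Add(-15904, 32019)) = Mul(Rational(333335, 7), 16115) = Rational(5371693525, 7)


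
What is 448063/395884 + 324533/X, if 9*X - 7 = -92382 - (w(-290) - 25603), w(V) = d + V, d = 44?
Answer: -563244480205/13168289492 ≈ -42.773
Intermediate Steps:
w(V) = 44 + V
X = -66526/9 (X = 7/9 + (-92382 - ((44 - 290) - 25603))/9 = 7/9 + (-92382 - (-246 - 25603))/9 = 7/9 + (-92382 - 1*(-25849))/9 = 7/9 + (-92382 + 25849)/9 = 7/9 + (⅑)*(-66533) = 7/9 - 66533/9 = -66526/9 ≈ -7391.8)
448063/395884 + 324533/X = 448063/395884 + 324533/(-66526/9) = 448063*(1/395884) + 324533*(-9/66526) = 448063/395884 - 2920797/66526 = -563244480205/13168289492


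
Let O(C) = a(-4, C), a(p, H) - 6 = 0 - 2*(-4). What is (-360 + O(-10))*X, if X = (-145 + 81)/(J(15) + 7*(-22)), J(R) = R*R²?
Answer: 22144/3221 ≈ 6.8749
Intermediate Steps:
a(p, H) = 14 (a(p, H) = 6 + (0 - 2*(-4)) = 6 + (0 + 8) = 6 + 8 = 14)
J(R) = R³
O(C) = 14
X = -64/3221 (X = (-145 + 81)/(15³ + 7*(-22)) = -64/(3375 - 154) = -64/3221 ≈ -0.019870)
(-360 + O(-10))*X = (-360 + 14)*(-64/3221) = -346*(-64/3221) = 22144/3221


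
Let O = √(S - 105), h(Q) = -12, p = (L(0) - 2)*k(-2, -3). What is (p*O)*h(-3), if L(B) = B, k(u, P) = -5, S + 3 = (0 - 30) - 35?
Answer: -120*I*√173 ≈ -1578.4*I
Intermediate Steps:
S = -68 (S = -3 + ((0 - 30) - 35) = -3 + (-30 - 35) = -3 - 65 = -68)
p = 10 (p = (0 - 2)*(-5) = -2*(-5) = 10)
O = I*√173 (O = √(-68 - 105) = √(-173) = I*√173 ≈ 13.153*I)
(p*O)*h(-3) = (10*(I*√173))*(-12) = (10*I*√173)*(-12) = -120*I*√173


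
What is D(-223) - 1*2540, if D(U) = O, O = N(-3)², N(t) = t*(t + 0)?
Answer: -2459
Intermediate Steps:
N(t) = t² (N(t) = t*t = t²)
O = 81 (O = ((-3)²)² = 9² = 81)
D(U) = 81
D(-223) - 1*2540 = 81 - 1*2540 = 81 - 2540 = -2459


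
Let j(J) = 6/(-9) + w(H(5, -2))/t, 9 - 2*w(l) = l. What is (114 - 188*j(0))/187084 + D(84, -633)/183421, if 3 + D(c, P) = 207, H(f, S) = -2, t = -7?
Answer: 81868348/25736350773 ≈ 0.0031810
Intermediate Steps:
D(c, P) = 204 (D(c, P) = -3 + 207 = 204)
w(l) = 9/2 - l/2
j(J) = -61/42 (j(J) = 6/(-9) + (9/2 - 1/2*(-2))/(-7) = 6*(-1/9) + (9/2 + 1)*(-1/7) = -2/3 + (11/2)*(-1/7) = -2/3 - 11/14 = -61/42)
(114 - 188*j(0))/187084 + D(84, -633)/183421 = (114 - 188*(-61/42))/187084 + 204/183421 = (114 + 5734/21)*(1/187084) + 204*(1/183421) = (8128/21)*(1/187084) + 204/183421 = 2032/982191 + 204/183421 = 81868348/25736350773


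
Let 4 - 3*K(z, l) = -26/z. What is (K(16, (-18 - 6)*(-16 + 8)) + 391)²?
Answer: 9878449/64 ≈ 1.5435e+5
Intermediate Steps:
K(z, l) = 4/3 + 26/(3*z) (K(z, l) = 4/3 - (-26)/(3*z) = 4/3 + 26/(3*z))
(K(16, (-18 - 6)*(-16 + 8)) + 391)² = ((⅔)*(13 + 2*16)/16 + 391)² = ((⅔)*(1/16)*(13 + 32) + 391)² = ((⅔)*(1/16)*45 + 391)² = (15/8 + 391)² = (3143/8)² = 9878449/64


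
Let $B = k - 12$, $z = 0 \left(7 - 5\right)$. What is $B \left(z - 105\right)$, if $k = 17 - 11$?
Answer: $630$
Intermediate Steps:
$k = 6$ ($k = 17 - 11 = 6$)
$z = 0$ ($z = 0 \cdot 2 = 0$)
$B = -6$ ($B = 6 - 12 = -6$)
$B \left(z - 105\right) = - 6 \left(0 - 105\right) = \left(-6\right) \left(-105\right) = 630$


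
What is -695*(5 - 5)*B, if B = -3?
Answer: 0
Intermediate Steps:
-695*(5 - 5)*B = -695*(5 - 5)*(-3) = -0*(-3) = -695*0 = 0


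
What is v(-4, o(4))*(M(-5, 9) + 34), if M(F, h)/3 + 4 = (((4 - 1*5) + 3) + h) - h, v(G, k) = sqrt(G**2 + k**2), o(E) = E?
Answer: 112*sqrt(2) ≈ 158.39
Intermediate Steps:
M(F, h) = -6 (M(F, h) = -12 + 3*((((4 - 1*5) + 3) + h) - h) = -12 + 3*((((4 - 5) + 3) + h) - h) = -12 + 3*(((-1 + 3) + h) - h) = -12 + 3*((2 + h) - h) = -12 + 3*2 = -12 + 6 = -6)
v(-4, o(4))*(M(-5, 9) + 34) = sqrt((-4)**2 + 4**2)*(-6 + 34) = sqrt(16 + 16)*28 = sqrt(32)*28 = (4*sqrt(2))*28 = 112*sqrt(2)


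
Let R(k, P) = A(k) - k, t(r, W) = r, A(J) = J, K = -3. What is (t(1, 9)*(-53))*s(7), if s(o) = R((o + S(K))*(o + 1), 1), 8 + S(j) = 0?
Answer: 0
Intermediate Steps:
S(j) = -8 (S(j) = -8 + 0 = -8)
R(k, P) = 0 (R(k, P) = k - k = 0)
s(o) = 0
(t(1, 9)*(-53))*s(7) = (1*(-53))*0 = -53*0 = 0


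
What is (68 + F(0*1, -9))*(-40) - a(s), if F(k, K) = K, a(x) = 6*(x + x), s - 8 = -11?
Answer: -2324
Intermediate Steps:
s = -3 (s = 8 - 11 = -3)
a(x) = 12*x (a(x) = 6*(2*x) = 12*x)
(68 + F(0*1, -9))*(-40) - a(s) = (68 - 9)*(-40) - 12*(-3) = 59*(-40) - 1*(-36) = -2360 + 36 = -2324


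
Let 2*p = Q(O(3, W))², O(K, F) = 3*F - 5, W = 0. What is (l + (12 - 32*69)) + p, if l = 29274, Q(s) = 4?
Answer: 27086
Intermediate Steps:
O(K, F) = -5 + 3*F
p = 8 (p = (½)*4² = (½)*16 = 8)
(l + (12 - 32*69)) + p = (29274 + (12 - 32*69)) + 8 = (29274 + (12 - 2208)) + 8 = (29274 - 2196) + 8 = 27078 + 8 = 27086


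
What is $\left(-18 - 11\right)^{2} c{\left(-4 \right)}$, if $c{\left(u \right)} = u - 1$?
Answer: $-4205$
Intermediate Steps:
$c{\left(u \right)} = -1 + u$
$\left(-18 - 11\right)^{2} c{\left(-4 \right)} = \left(-18 - 11\right)^{2} \left(-1 - 4\right) = \left(-29\right)^{2} \left(-5\right) = 841 \left(-5\right) = -4205$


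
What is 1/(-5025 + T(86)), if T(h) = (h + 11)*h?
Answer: 1/3317 ≈ 0.00030148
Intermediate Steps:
T(h) = h*(11 + h) (T(h) = (11 + h)*h = h*(11 + h))
1/(-5025 + T(86)) = 1/(-5025 + 86*(11 + 86)) = 1/(-5025 + 86*97) = 1/(-5025 + 8342) = 1/3317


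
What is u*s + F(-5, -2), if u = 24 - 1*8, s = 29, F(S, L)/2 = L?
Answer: 460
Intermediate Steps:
F(S, L) = 2*L
u = 16 (u = 24 - 8 = 16)
u*s + F(-5, -2) = 16*29 + 2*(-2) = 464 - 4 = 460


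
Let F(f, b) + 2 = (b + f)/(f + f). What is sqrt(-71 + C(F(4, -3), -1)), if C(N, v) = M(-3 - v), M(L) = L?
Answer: I*sqrt(73) ≈ 8.544*I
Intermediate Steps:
F(f, b) = -2 + (b + f)/(2*f) (F(f, b) = -2 + (b + f)/(f + f) = -2 + (b + f)/((2*f)) = -2 + (b + f)*(1/(2*f)) = -2 + (b + f)/(2*f))
C(N, v) = -3 - v
sqrt(-71 + C(F(4, -3), -1)) = sqrt(-71 + (-3 - 1*(-1))) = sqrt(-71 + (-3 + 1)) = sqrt(-71 - 2) = sqrt(-73) = I*sqrt(73)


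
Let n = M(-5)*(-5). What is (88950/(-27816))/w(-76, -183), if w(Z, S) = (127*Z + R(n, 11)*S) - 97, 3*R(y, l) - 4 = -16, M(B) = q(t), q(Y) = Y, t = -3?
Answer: 14825/41802812 ≈ 0.00035464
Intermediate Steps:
M(B) = -3
n = 15 (n = -3*(-5) = 15)
R(y, l) = -4 (R(y, l) = 4/3 + (⅓)*(-16) = 4/3 - 16/3 = -4)
w(Z, S) = -97 - 4*S + 127*Z (w(Z, S) = (127*Z - 4*S) - 97 = (-4*S + 127*Z) - 97 = -97 - 4*S + 127*Z)
(88950/(-27816))/w(-76, -183) = (88950/(-27816))/(-97 - 4*(-183) + 127*(-76)) = (88950*(-1/27816))/(-97 + 732 - 9652) = -14825/4636/(-9017) = -14825/4636*(-1/9017) = 14825/41802812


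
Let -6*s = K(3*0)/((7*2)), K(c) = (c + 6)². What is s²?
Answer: 9/49 ≈ 0.18367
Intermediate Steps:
K(c) = (6 + c)²
s = -3/7 (s = -(6 + 3*0)²/(6*(7*2)) = -(6 + 0)²/(6*14) = -6²/(6*14) = -6/14 = -⅙*18/7 = -3/7 ≈ -0.42857)
s² = (-3/7)² = 9/49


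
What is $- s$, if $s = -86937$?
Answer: $86937$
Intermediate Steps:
$- s = \left(-1\right) \left(-86937\right) = 86937$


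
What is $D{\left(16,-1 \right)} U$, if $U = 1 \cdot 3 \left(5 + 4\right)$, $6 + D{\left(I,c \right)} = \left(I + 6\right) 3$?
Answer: $1620$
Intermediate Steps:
$D{\left(I,c \right)} = 12 + 3 I$ ($D{\left(I,c \right)} = -6 + \left(I + 6\right) 3 = -6 + \left(6 + I\right) 3 = -6 + \left(18 + 3 I\right) = 12 + 3 I$)
$U = 27$ ($U = 3 \cdot 9 = 27$)
$D{\left(16,-1 \right)} U = \left(12 + 3 \cdot 16\right) 27 = \left(12 + 48\right) 27 = 60 \cdot 27 = 1620$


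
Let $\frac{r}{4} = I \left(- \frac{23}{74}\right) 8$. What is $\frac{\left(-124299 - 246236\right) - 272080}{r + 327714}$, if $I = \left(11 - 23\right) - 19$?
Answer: $- \frac{23776755}{12136826} \approx -1.9591$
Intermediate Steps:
$I = -31$ ($I = -12 - 19 = -31$)
$r = \frac{11408}{37}$ ($r = 4 - 31 \left(- \frac{23}{74}\right) 8 = 4 - 31 \left(\left(-23\right) \frac{1}{74}\right) 8 = 4 \left(-31\right) \left(- \frac{23}{74}\right) 8 = 4 \cdot \frac{713}{74} \cdot 8 = 4 \cdot \frac{2852}{37} = \frac{11408}{37} \approx 308.32$)
$\frac{\left(-124299 - 246236\right) - 272080}{r + 327714} = \frac{\left(-124299 - 246236\right) - 272080}{\frac{11408}{37} + 327714} = \frac{-370535 - 272080}{\frac{12136826}{37}} = \left(-642615\right) \frac{37}{12136826} = - \frac{23776755}{12136826}$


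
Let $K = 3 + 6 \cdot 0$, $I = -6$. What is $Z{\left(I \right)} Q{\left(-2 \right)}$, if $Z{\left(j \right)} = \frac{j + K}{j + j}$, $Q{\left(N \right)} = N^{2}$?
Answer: $1$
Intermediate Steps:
$K = 3$ ($K = 3 + 0 = 3$)
$Z{\left(j \right)} = \frac{3 + j}{2 j}$ ($Z{\left(j \right)} = \frac{j + 3}{j + j} = \frac{3 + j}{2 j}$)
$Z{\left(I \right)} Q{\left(-2 \right)} = \frac{3 - 6}{2 \left(-6\right)} \left(-2\right)^{2} = \frac{1}{2} \left(- \frac{1}{6}\right) \left(-3\right) 4 = \frac{1}{4} \cdot 4 = 1$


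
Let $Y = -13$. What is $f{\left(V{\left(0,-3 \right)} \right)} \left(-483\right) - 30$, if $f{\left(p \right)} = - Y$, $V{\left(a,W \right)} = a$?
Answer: $-6309$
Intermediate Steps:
$f{\left(p \right)} = 13$ ($f{\left(p \right)} = \left(-1\right) \left(-13\right) = 13$)
$f{\left(V{\left(0,-3 \right)} \right)} \left(-483\right) - 30 = 13 \left(-483\right) - 30 = -6279 - 30 = -6309$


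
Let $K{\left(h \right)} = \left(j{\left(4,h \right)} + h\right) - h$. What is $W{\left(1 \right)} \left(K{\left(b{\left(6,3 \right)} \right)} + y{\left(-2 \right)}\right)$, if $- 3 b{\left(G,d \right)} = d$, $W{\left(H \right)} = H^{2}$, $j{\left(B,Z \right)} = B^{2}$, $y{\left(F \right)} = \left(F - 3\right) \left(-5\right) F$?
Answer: $-34$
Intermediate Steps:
$y{\left(F \right)} = F \left(15 - 5 F\right)$ ($y{\left(F \right)} = \left(-3 + F\right) \left(-5\right) F = \left(15 - 5 F\right) F = F \left(15 - 5 F\right)$)
$b{\left(G,d \right)} = - \frac{d}{3}$
$K{\left(h \right)} = 16$ ($K{\left(h \right)} = \left(4^{2} + h\right) - h = \left(16 + h\right) - h = 16$)
$W{\left(1 \right)} \left(K{\left(b{\left(6,3 \right)} \right)} + y{\left(-2 \right)}\right) = 1^{2} \left(16 + 5 \left(-2\right) \left(3 - -2\right)\right) = 1 \left(16 + 5 \left(-2\right) \left(3 + 2\right)\right) = 1 \left(16 + 5 \left(-2\right) 5\right) = 1 \left(16 - 50\right) = 1 \left(-34\right) = -34$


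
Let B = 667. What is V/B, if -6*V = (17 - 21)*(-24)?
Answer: -16/667 ≈ -0.023988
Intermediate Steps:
V = -16 (V = -(17 - 21)*(-24)/6 = -(-2)*(-24)/3 = -⅙*96 = -16)
V/B = -16/667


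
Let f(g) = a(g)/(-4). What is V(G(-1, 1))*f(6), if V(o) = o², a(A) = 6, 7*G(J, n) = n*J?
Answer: -3/98 ≈ -0.030612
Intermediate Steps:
G(J, n) = J*n/7 (G(J, n) = (n*J)/7 = (J*n)/7 = J*n/7)
f(g) = -3/2 (f(g) = 6/(-4) = 6*(-¼) = -3/2)
V(G(-1, 1))*f(6) = ((⅐)*(-1)*1)²*(-3/2) = (-⅐)²*(-3/2) = (1/49)*(-3/2) = -3/98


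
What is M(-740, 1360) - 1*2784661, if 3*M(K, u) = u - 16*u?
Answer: -2791461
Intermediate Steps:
M(K, u) = -5*u (M(K, u) = (u - 16*u)/3 = (-15*u)/3 = -5*u)
M(-740, 1360) - 1*2784661 = -5*1360 - 1*2784661 = -6800 - 2784661 = -2791461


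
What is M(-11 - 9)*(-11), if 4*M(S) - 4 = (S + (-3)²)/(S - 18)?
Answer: -1793/152 ≈ -11.796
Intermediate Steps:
M(S) = 1 + (9 + S)/(4*(-18 + S)) (M(S) = 1 + ((S + (-3)²)/(S - 18))/4 = 1 + ((S + 9)/(-18 + S))/4 = 1 + ((9 + S)/(-18 + S))/4 = 1 + (9 + S)/(4*(-18 + S)))
M(-11 - 9)*(-11) = ((-63 + 5*(-11 - 9))/(4*(-18 + (-11 - 9))))*(-11) = ((-63 + 5*(-20))/(4*(-18 - 20)))*(-11) = ((¼)*(-63 - 100)/(-38))*(-11) = ((¼)*(-1/38)*(-163))*(-11) = (163/152)*(-11) = -1793/152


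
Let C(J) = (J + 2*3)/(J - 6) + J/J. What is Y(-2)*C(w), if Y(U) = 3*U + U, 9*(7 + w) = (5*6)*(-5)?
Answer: -1136/89 ≈ -12.764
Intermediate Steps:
w = -71/3 (w = -7 + ((5*6)*(-5))/9 = -7 + (30*(-5))/9 = -7 + (⅑)*(-150) = -7 - 50/3 = -71/3 ≈ -23.667)
Y(U) = 4*U
C(J) = 1 + (6 + J)/(-6 + J) (C(J) = (J + 6)/(-6 + J) + 1 = (6 + J)/(-6 + J) + 1 = 1 + (6 + J)/(-6 + J))
Y(-2)*C(w) = (4*(-2))*(2*(-71/3)/(-6 - 71/3)) = -16*(-71)/(3*(-89/3)) = -16*(-71)*(-3)/(3*89) = -8*142/89 = -1136/89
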